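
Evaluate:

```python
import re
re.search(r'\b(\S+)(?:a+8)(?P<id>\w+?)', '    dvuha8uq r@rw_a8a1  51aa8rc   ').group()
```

'dvuha8u'

The pattern matches a word boundary (`\b`, zero-width); then one or more of a non-whitespace character (captured); then one or more of the literal 'a', then a literal '8' (non-capturing group); then one or more of a word character (lazy) (captured as 'id').
Because the quantifier is non-greedy, it stops expanding at the earliest point where the rest of the pattern can succeed.
`re.search` scans for the first position where the pattern succeeds.
The match spans [4:11] → 'dvuha8u'.
Captured: group 1 = 'dvuh', group 2 = 'u'.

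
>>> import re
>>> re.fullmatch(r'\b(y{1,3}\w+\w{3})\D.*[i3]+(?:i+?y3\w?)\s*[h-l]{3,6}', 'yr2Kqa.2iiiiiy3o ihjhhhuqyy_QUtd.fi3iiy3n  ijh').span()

`re.fullmatch` is like wrapping the pattern in `^…$` (in single-line mode).
The match spans [0:46] → 'yr2Kqa.2iiiiiy3o ihjhhhuqyy_QUtd.fi3iiy3n  ijh'.

(0, 46)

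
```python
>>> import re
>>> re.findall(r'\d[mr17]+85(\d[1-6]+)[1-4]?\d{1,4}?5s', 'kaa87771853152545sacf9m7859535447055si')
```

The pattern matches a digit, then one or more of one of [mr17], then the literal '85'; then a digit, then one or more of a character in [1-6] (captured); then optionally a character in [1-4]; then 1 to 4 of a digit (lazy), then the literal '5s'.
Matches: at [3:18] match '87771853152545s', group 1 = '31525'; at [21:37] match '9m7859535447055s', group 1 = '953544'.
One capturing group, so `findall` returns just the captured substring from each match — 2 in all.

['31525', '953544']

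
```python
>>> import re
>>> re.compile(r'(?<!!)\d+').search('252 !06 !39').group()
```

'252'

`(?!…)`/`(?<!…)` only lets a position through if the neighbouring text does NOT match; no characters are consumed.
`re.search` tries every starting position until one works.
The match spans [0:3] → '252'.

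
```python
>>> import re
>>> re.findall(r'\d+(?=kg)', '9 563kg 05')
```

Lookahead/lookbehind check context without consuming it, so the matched span excludes the asserted characters.
Scanning left to right: at [2:5] → '563'.
Since nothing is captured, `findall` lists the 1 matched substring directly.

['563']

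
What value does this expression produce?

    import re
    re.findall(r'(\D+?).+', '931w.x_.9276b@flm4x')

['w']

The pattern matches one or more of a non-digit (lazy) (captured); then one or more of any character.
Walking the string: at [3:19] match 'w.x_.9276b@flm4x', group 1 = 'w'.
Because there's exactly one group, `findall` drops the full match and keeps group 1 from the one hit.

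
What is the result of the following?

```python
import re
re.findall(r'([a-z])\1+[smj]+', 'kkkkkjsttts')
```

['k', 't']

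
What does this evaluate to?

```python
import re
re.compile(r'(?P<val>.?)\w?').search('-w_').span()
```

Pattern: optionally any character (captured as 'val'); then optionally a word character.
`search` walks the string left to right and returns the first match it finds.
The match spans [0:2] → '-w'.
Captured: group 1 = '-'.

(0, 2)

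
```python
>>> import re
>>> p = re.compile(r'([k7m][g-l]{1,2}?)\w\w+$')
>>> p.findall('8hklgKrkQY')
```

One capturing group, so `findall` returns just the captured substring from the one match — 1 in all.

['kl']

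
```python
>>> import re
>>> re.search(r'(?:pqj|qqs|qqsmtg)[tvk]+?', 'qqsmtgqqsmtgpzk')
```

Here the pattern never matches, so the call returns None.

None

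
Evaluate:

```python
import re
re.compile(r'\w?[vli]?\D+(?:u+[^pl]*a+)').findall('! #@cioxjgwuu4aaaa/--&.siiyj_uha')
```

The pattern matches optionally a word character, then optionally one of [vli], then one or more of a non-digit; then one or more of a literal 'u', then zero or more of any character except [pl], then one or more of the literal 'a' (non-capturing group).
Walking the string: at [0:32] → '! #@cioxjgwuu4aaaa/--&.siiyj_uha'.
`findall` yields the raw match text (1 of them) because the pattern has no groups.

['! #@cioxjgwuu4aaaa/--&.siiyj_uha']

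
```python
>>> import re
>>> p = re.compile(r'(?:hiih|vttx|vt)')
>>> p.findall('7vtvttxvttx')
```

['vt', 'vttx', 'vttx']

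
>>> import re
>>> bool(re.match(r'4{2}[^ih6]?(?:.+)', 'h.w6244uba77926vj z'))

False

`re.match` only tries the pattern at the start of the string.
Here the string doesn't start with a match, so the call returns None, and `bool(None)` is False.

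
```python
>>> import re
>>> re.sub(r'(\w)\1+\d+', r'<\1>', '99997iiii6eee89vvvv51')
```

`\1` is not a pattern — it's the concrete string captured by group 1, re-applied verbatim.
Matches: at [0:5] → '99997'; at [5:10] → 'iiii6'; at [10:15] → 'eee89'; at [15:21] → 'vvvv51'.
`\1` in the replacement pulls in group 1's text for each match.

'<9><i><e><v>'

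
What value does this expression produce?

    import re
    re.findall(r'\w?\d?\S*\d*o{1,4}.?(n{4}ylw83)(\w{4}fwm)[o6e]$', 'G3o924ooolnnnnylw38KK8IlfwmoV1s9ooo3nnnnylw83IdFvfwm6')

[('nnnnylw83', 'IdFvfwm')]

This matches optionally a word character, then optionally a digit, then zero or more of a non-whitespace character; then zero or more of a digit, then 1 to 4 of a literal 'o', then optionally any character; then exactly 4 of a literal 'n', then the literal 'yl', then the literal 'w83' (captured); then exactly 4 of a word character, then the literal 'fwm' (captured); then one of [o6e]; then anchored at the end.
Multiple groups make `findall` return tuples — one 2-tuple for the one match.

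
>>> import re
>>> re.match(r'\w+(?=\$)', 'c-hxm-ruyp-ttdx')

None

With `match`, the pattern is implicitly anchored at the beginning.
Here the pattern fails at index 0, so the call returns None.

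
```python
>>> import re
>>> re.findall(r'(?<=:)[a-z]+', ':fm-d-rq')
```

['fm']

Because the assertion is zero-width, the text it checks is not consumed and won't appear in the result.
Since nothing is captured, `findall` lists the 1 matched substring directly.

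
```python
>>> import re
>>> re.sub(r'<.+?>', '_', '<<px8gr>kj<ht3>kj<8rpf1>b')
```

The `?` after the quantifier makes it lazy — it takes as little as possible before letting the rest of the pattern try.
Matches: at [0:8] → '<<px8gr>'; at [10:15] → '<ht3>'; at [17:24] → '<8rpf1>'.
Every occurrence is swapped for '_'.

'_kj_kj_b'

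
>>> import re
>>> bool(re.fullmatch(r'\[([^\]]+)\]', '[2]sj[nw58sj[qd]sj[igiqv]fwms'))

For `fullmatch`, every character of the input must be accounted for by the pattern.
Here the string isn't matched end-to-end, so the call returns None, and `bool(None)` is False.

False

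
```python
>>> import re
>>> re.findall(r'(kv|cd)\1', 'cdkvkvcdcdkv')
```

['kv', 'cd']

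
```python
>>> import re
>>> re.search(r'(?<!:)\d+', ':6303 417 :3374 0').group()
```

'303'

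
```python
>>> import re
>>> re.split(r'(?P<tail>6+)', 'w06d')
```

['w0', '6', 'd']

Because the pattern has a capturing group, `split` also inserts each captured text between the pieces.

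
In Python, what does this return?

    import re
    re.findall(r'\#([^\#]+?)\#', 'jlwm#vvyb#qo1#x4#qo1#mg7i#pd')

['vvyb', 'x4', 'mg7i']

Matches: at [4:10] match '#vvyb#', group 1 = 'vvyb'; at [13:17] match '#x4#', group 1 = 'x4'; at [20:26] match '#mg7i#', group 1 = 'mg7i'.
With a single group, `findall` returns only what that group captured — 3 items.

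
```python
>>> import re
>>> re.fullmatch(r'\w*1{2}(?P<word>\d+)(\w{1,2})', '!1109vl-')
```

None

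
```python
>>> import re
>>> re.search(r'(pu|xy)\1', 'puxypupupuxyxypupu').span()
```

(4, 8)

`\1` is not a pattern — it's the concrete string captured by group 1, re-applied verbatim.
`re.search` scans for the first position where the pattern succeeds.
The match spans [4:8] → 'pupu'.
Captured: group 1 = 'pu'.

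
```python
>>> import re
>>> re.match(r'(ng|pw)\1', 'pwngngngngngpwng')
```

The backreference `\1` re-matches whatever the first group consumed, character for character.
With `match`, the pattern is implicitly anchored at the beginning.
Here position 0 doesn't satisfy it, so the call returns None.

None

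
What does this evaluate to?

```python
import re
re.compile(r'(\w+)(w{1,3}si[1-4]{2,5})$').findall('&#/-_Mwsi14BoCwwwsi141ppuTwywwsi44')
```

[('_Mwsi14BoCwwwsi141ppuTwyw', 'wsi44')]

This matches one or more of a word character (captured); then 1 to 3 of the literal 'w', then the literal 'si', then 2 to 5 of a character in [1-4] (captured); then anchored at the end.
2 groups means the one result is a tuple of 2 captured strings — 1 here.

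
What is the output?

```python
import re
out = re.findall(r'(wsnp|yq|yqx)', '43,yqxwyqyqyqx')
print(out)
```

['yq', 'yq', 'yq', 'yq']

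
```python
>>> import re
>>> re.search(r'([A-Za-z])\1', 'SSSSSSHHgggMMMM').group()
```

After group 1 captures some text, `\1` only succeeds where that same text appears again.
`search` walks the string left to right and returns the first match it finds.
The match spans [0:2] → 'SS'.
Captured: group 1 = 'S'.

'SS'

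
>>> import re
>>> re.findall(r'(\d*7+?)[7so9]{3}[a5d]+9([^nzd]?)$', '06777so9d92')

[('06777', '2')]

Multiple groups make `findall` return tuples — one 2-tuple for the one match.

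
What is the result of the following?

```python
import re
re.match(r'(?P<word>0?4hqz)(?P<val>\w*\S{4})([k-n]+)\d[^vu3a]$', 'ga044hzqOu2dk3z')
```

None

`re.match` won't scan ahead — the pattern has to work from the very first character.
Here the string doesn't start with a match, so the call returns None.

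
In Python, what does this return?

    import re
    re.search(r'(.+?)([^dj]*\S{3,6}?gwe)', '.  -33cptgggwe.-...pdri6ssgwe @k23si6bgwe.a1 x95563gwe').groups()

('.', '  -33cptgggwe.-...pdri6ssgwe')

This matches one or more of any character (lazy) (captured); then zero or more of any character except [dj], then 3 to 6 of a non-whitespace character (lazy), then the literal 'gwe' (captured).
Because the quantifier is non-greedy, it stops expanding at the earliest point where the rest of the pattern can succeed.
`re.search` scans for the first position where the pattern succeeds.
The match spans [0:29] → '.  -33cptgggwe.-...pdri6ssgwe'.
Captured: group 1 = '.', group 2 = '  -33cptgggwe.-...pdri6ssgwe'.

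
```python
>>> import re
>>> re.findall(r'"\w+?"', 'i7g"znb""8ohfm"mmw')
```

Matches: at [3:8] → '"znb"'; at [8:15] → '"8ohfm"'.
Since nothing is captured, `findall` lists the 2 matched substrings directly.

['"znb"', '"8ohfm"']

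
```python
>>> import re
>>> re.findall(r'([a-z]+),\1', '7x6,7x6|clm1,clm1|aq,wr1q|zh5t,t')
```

After group 1 captures some text, `\1` only succeeds where that same text appears again.
Scanning left to right: at [29:32] match 't,t', group 1 = 't'.
`findall` collects group 1 from the one match (1 total).

['t']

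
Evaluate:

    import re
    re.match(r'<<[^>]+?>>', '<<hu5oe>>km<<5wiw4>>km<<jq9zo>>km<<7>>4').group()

'<<hu5oe>>'

`re.match` only tries the pattern at the start of the string.
The match spans [0:9] → '<<hu5oe>>'.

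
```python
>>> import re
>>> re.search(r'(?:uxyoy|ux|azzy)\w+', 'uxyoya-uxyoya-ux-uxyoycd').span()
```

The match spans [0:6] → 'uxyoya'.

(0, 6)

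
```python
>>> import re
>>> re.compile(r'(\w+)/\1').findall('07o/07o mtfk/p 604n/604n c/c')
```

['07o', '604n', 'c']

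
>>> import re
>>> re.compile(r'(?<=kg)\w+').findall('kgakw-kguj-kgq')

The `(?=…)`/`(?<=…)` assertion just peeks at neighbouring text; it doesn't advance the match position.
With no groups in the pattern, `findall` gives back each whole match — 3 here.

['akw', 'uj', 'q']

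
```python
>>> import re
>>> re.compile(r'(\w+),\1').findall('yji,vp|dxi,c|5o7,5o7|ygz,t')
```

`\1` is not a pattern — it's the concrete string captured by group 1, re-applied verbatim.
Walking the string: at [13:20] match '5o7,5o7', group 1 = '5o7'.
One capturing group, so `findall` returns just the captured substring from the one match — 1 in all.

['5o7']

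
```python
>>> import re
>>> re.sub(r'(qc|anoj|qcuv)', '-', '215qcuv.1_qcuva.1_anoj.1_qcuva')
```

'215-uv.1_-uva.1_-.1_-uva'

Alternation tries branches left to right and keeps the first one that lets the overall match succeed at that position.
Matches: at [3:5] → 'qc'; at [10:12] → 'qc'; at [18:22] → 'anoj'; at [25:27] → 'qc'.
`sub` substitutes '-' at each match site.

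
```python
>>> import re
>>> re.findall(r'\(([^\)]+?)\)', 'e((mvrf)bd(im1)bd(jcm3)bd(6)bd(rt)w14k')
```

Matches: at [1:8] match '((mvrf)', group 1 = '(mvrf'; at [10:15] match '(im1)', group 1 = 'im1'; at [17:23] match '(jcm3)', group 1 = 'jcm3'; at [25:28] match '(6)', group 1 = '6'; at [30:34] match '(rt)', group 1 = 'rt'.
Because there's exactly one group, `findall` drops the full match and keeps group 1 from each hit.

['(mvrf', 'im1', 'jcm3', '6', 'rt']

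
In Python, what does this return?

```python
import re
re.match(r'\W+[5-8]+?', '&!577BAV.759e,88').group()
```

'&!5'

This matches one or more of a non-word character; then one or more of a character in [5-8] (lazy).
A `+?`/`*?`/`{m,n}?` starts at its minimum and grows only as far as needed for what follows to match.
With `match`, the pattern is implicitly anchored at the beginning.
The match spans [0:3] → '&!5'.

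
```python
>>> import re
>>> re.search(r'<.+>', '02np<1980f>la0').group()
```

'<1980f>'

`re.search` scans for the first position where the pattern succeeds.
The match spans [4:11] → '<1980f>'.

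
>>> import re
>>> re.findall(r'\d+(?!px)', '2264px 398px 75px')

['226', '39', '7']

`(?!…)`/`(?<!…)` only lets a position through if the neighbouring text does NOT match; no characters are consumed.
No capturing groups, so `findall` returns the 3 full match strings.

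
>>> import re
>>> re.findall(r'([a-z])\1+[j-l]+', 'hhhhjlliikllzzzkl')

['h', 'i', 'z']

After group 1 captures some text, `\1` only succeeds where that same text appears again.
`findall` collects group 1 from each match (3 total).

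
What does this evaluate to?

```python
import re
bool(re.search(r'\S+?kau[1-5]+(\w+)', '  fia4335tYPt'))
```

False

The pattern matches one or more of a non-whitespace character (lazy), then the literal 'kau', then one or more of a character in [1-5]; then one or more of a word character (captured).
Here the pattern never matches, so the call returns None, and `bool(None)` is False.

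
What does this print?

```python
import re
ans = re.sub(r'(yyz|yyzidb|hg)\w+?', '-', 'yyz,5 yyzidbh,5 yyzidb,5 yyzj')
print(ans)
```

yyz,5 -dbh,5 -db,5 -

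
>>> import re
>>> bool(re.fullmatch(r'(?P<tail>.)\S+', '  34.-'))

This matches any character (captured as 'tail'); then one or more of a non-whitespace character.
`fullmatch` succeeds only if the pattern covers the string from start to end.
Here there's no way to consume every character, so the call returns None, and `bool(None)` is False.

False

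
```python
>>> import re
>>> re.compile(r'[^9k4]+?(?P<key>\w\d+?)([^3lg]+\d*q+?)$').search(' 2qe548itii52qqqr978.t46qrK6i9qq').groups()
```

('e5', '48itii52qqqr978.t46qrK6i9qq')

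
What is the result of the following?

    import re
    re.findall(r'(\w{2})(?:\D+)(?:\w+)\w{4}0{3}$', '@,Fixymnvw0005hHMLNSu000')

This matches exactly 2 of a word character (captured); then one or more of a non-digit (non-capturing group); then one or more of a word character (non-capturing group); then exactly 4 of a word character, then exactly 3 of the literal '0'; then anchored at the end.
Walking the string: at [2:24] match 'Fixymnvw0005hHMLNSu000', group 1 = 'Fi'.
Because there's exactly one group, `findall` drops the full match and keeps group 1 from the one hit.

['Fi']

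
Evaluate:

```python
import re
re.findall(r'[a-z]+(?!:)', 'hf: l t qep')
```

['h', 'l', 't', 'qep']

The negative lookahead/lookbehind blocks any match where the forbidden context is present.
Walking the string: at [0:1] → 'h'; at [4:5] → 'l'; at [6:7] → 't'; at [8:11] → 'qep'.
Since nothing is captured, `findall` lists the 4 matched substrings directly.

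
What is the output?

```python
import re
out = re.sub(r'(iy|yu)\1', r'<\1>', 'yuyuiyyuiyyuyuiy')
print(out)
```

<yu>iyyuiy<yu>iy

`\1` has to match the exact text group 1 already captured.
The replacement refers to a captured group, so each match is rewritten using its own captured text.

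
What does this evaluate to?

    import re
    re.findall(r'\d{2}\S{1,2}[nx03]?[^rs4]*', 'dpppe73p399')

['73p399']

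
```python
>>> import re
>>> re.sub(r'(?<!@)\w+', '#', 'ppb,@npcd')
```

'#,@n#'

Because the assertion is negative and zero-width, positions next to the forbidden text are skipped.
`sub` substitutes '#' at each match site.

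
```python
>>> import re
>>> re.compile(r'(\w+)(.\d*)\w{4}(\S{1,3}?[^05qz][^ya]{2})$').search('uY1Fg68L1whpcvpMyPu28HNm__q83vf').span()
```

(0, 31)

The pattern matches one or more of a word character (captured); then any character, then zero or more of a digit (captured); then exactly 4 of a word character; then 1 to 3 of a non-whitespace character (lazy), then any character except [05qz], then exactly 2 of any character except [ya] (captured); then anchored at the end.
Unlike `match`, `search` isn't anchored — it looks for the pattern anywhere in the string.
The match spans [0:31] → 'uY1Fg68L1whpcvpMyPu28HNm__q83vf'.
Captured: group 1 = 'uY1Fg68L1whpcvpMyPu28H', group 2 = 'N', group 3 = '83vf'.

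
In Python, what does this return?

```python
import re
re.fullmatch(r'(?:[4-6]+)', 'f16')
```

None

The pattern matches one or more of a character in [4-6] (non-capturing group).
`fullmatch` succeeds only if the pattern covers the string from start to end.
Here there's no way to consume every character, so the call returns None.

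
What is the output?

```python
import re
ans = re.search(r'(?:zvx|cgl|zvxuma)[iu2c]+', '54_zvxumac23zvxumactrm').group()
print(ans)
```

zvxu

Alternation tries branches left to right and keeps the first one that lets the overall match succeed at that position.
Unlike `match`, `search` isn't anchored — it looks for the pattern anywhere in the string.
The match spans [3:7] → 'zvxu'.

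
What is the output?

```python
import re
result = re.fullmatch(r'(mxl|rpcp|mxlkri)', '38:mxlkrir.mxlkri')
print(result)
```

None

`fullmatch` succeeds only if the pattern covers the string from start to end.
Here the string isn't matched end-to-end, so the call returns None.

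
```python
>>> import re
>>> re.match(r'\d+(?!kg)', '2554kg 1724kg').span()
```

(0, 3)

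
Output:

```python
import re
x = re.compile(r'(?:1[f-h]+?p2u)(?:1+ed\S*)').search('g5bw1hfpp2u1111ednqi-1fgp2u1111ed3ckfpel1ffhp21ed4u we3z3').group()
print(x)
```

1fgp2u1111ed3ckfpel1ffhp21ed4u

This matches a literal '1', then one or more of a character in [f-h] (lazy), then the literal 'p2u' (non-capturing group); then one or more of a literal '1', then the literal 'ed', then zero or more of a non-whitespace character (non-capturing group).
`re.search` scans for the first position where the pattern succeeds.
The match spans [21:51] → '1fgp2u1111ed3ckfpel1ffhp21ed4u'.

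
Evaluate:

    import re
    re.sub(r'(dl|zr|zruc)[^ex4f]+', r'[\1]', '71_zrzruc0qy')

'71_[zr]'

Each match is replaced using the text its own group 1 captured.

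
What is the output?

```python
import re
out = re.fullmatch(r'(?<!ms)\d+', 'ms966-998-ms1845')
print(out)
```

None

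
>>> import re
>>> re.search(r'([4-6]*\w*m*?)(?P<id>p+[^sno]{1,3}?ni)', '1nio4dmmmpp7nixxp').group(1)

'1nio4dmmmp'

Pattern: zero or more of a character in [4-6], then zero or more of a word character, then zero or more of the literal 'm' (lazy) (captured); then one or more of a literal 'p', then 1 to 3 of any character except [sno] (lazy), then the literal 'ni' (captured as 'id').
`re.search` tries every starting position until one works.
The match spans [0:14] → '1nio4dmmmpp7ni'.
Captured: group 1 = '1nio4dmmmp', group 2 = 'p7ni'.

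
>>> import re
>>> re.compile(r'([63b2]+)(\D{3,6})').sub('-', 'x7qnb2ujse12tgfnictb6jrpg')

This matches one or more of one of [63b2] (captured); then 3 to 6 of a non-digit (captured).
Matches: at [4:10] → 'b2ujse'; at [11:18] → '2tgfnic'; at [19:25] → 'b6jrpg'.
Each match is replaced by '-'.

'x7qn-1-t-'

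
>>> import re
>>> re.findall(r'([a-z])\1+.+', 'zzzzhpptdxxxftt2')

The backreference `\1` re-matches whatever the first group consumed, character for character.
Walking the string: at [0:16] match 'zzzzhpptdxxxftt2', group 1 = 'z'.
Because there's exactly one group, `findall` drops the full match and keeps group 1 from the one hit.

['z']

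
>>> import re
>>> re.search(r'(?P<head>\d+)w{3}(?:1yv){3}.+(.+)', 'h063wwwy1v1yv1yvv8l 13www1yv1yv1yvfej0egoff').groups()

('13', 'f')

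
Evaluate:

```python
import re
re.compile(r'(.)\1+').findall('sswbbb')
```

['s', 'b']

A backreference is literal: `\1` must see the identical characters the first group matched.
Because there's exactly one group, `findall` drops the full match and keeps group 1 from each hit.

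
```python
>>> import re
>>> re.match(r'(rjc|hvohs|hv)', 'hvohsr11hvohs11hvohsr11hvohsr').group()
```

With `match`, the pattern is implicitly anchored at the beginning.
The match spans [0:5] → 'hvohs'.

'hvohs'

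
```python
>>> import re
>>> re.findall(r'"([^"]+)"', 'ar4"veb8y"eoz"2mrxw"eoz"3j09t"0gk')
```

['veb8y', '2mrxw', '3j09t']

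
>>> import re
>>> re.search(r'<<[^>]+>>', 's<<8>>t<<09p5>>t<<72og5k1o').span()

The match spans [1:6] → '<<8>>'.

(1, 6)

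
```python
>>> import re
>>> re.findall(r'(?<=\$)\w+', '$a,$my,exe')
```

['a', 'my']

Lookahead/lookbehind check context without consuming it, so the matched span excludes the asserted characters.
Walking the string: at [1:2] → 'a'; at [4:6] → 'my'.
`findall` yields the raw match text (2 of them) because the pattern has no groups.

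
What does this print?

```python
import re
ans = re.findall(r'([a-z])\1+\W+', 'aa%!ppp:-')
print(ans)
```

['a', 'p']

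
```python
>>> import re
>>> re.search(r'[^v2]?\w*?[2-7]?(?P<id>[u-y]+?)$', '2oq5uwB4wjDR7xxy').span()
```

(0, 16)

The pattern matches optionally any character except [v2], then zero or more of a word character (lazy); then optionally a character in [2-7]; then one or more of a character in [u-y] (lazy) (captured as 'id'); then anchored at the end.
`search` walks the string left to right and returns the first match it finds.
The match spans [0:16] → '2oq5uwB4wjDR7xxy'.
Captured: group 1 = 'xxy'.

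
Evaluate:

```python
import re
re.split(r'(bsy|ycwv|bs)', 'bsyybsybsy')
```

`|` is ordered: at each position the engine commits to the first alternative that works.
Matches to split on: at [0:3] → 'bsy'; at [4:7] → 'bsy'; at [7:10] → 'bsy'.
With a capturing group present, the delimiter's captured portion is kept in the result list.

['', 'bsy', 'y', 'bsy', '', 'bsy', '']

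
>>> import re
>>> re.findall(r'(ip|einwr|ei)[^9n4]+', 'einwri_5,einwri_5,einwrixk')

['einwr', 'einwr']

With a single group, `findall` returns only what that group captured — 2 items.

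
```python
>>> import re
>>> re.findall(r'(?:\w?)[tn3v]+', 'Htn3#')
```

['Htn3']

Since nothing is captured, `findall` lists the 1 matched substring directly.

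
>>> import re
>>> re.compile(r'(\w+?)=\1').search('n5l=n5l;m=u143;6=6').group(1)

'n5l'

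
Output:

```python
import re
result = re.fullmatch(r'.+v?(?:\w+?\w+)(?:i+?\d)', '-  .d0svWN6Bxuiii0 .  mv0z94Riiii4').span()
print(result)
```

`fullmatch` succeeds only if the pattern covers the string from start to end.
The match spans [0:34] → '-  .d0svWN6Bxuiii0 .  mv0z94Riiii4'.

(0, 34)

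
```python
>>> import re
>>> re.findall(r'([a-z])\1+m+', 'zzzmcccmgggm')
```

['z', 'c', 'g']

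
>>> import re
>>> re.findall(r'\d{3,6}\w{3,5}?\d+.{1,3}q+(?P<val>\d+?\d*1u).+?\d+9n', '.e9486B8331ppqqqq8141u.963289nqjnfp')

['8141u']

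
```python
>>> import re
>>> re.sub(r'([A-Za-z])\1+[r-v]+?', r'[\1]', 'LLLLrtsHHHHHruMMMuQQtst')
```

`\1` has to match the exact text group 1 already captured.
Matches: at [0:5] → 'LLLLr'; at [7:13] → 'HHHHHr'; at [14:18] → 'MMMu'; at [18:21] → 'QQt'.
The replacement refers to a captured group, so each match is rewritten using its own captured text.

'[L]ts[H]u[M][Q]st'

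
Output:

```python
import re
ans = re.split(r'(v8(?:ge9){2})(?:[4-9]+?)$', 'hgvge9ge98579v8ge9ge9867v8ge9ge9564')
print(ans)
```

['hgvge9ge98579v8ge9ge9867', 'v8ge9ge9', '']

Pattern: the literal 'v8', then the literal 'ge9' repeated 2 times (captured); then one or more of a character in [4-9] (lazy) (non-capturing group); then anchored at the end.
Matches to split on: at [24:35] → 'v8ge9ge9564'.
Because the pattern has a capturing group, `split` also inserts each captured text between the pieces.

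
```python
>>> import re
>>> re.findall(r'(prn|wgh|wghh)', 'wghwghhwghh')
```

['wgh', 'wgh', 'wgh']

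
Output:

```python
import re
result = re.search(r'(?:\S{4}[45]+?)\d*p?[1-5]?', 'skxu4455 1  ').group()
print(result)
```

skxu4455

This matches exactly 4 of a non-whitespace character, then one or more of one of [45] (lazy) (non-capturing group); then zero or more of a digit, then optionally the literal 'p', then optionally a character in [1-5].
The match spans [0:8] → 'skxu4455'.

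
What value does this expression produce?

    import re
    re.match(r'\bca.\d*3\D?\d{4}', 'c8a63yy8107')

None

This matches a word boundary (`\b`, zero-width); then the literal 'ca', then any character; then zero or more of a digit, then the literal '3', then optionally a non-digit; then exactly 4 of a digit.
`match` is anchored at position 0; if the pattern doesn't fit there, it returns None.
Here position 0 doesn't satisfy it, so the call returns None.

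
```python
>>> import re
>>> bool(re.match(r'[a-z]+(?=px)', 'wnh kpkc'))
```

The `(?=…)`/`(?<=…)` assertion just peeks at neighbouring text; it doesn't advance the match position.
`re.match` won't scan ahead — the pattern has to work from the very first character.
Here the pattern fails at index 0, so the call returns None, and `bool(None)` is False.

False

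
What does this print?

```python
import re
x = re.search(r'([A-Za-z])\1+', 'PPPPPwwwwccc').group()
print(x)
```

PPPPP

`\1` is not a pattern — it's the concrete string captured by group 1, re-applied verbatim.
The match spans [0:5] → 'PPPPP'.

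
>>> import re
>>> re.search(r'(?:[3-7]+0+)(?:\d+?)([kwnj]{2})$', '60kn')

None

This matches one or more of a character in [3-7], then one or more of a literal '0' (non-capturing group); then one or more of a digit (lazy) (non-capturing group); then exactly 2 of one of [kwnj] (captured); then anchored at the end.
`re.search` scans for the first position where the pattern succeeds.
Here no position works, so the call returns None.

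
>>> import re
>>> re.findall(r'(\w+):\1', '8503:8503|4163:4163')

The backreference `\1` re-matches whatever the first group consumed, character for character.
With a single group, `findall` returns only what that group captured — 2 items.

['8503', '4163']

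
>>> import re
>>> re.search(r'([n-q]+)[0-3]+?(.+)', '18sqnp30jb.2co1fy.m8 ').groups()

The match spans [3:21] → 'qnp30jb.2co1fy.m8 '.
Captured: group 1 = 'qnp', group 2 = '0jb.2co1fy.m8 '.

('qnp', '0jb.2co1fy.m8 ')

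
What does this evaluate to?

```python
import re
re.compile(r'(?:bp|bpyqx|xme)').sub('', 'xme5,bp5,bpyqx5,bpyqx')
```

'5,5,yqx5,yqx'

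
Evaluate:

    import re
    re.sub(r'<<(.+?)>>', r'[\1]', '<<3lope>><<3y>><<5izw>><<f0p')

The replacement refers to a captured group, so each match is rewritten using its own captured text.

'[3lope][3y][5izw]<<f0p'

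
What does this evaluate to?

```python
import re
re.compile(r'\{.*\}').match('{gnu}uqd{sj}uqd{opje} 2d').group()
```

'{gnu}uqd{sj}uqd{opje}'

`re.match` won't scan ahead — the pattern has to work from the very first character.
The match spans [0:21] → '{gnu}uqd{sj}uqd{opje}'.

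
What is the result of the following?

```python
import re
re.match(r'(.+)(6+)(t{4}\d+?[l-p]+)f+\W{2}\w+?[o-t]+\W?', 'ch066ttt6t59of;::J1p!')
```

None

`re.match` only tries the pattern at the start of the string.
Here the string doesn't start with a match, so the call returns None.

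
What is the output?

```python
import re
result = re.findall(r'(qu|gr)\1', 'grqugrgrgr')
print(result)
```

The backreference `\1` re-matches whatever the first group consumed, character for character.
`findall` collects group 1 from the one match (1 total).

['gr']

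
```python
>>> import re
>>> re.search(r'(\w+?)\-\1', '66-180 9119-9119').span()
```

(7, 16)

`\1` is not a pattern — it's the concrete string captured by group 1, re-applied verbatim.
`re.search` scans for the first position where the pattern succeeds.
The match spans [7:16] → '9119-9119'.
Captured: group 1 = '9119'.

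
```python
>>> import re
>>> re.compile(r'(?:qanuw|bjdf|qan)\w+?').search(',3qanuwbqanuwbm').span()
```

(2, 8)

Alternation isn't longest-match — the leftmost alternative that fits at this position is chosen.
The match spans [2:8] → 'qanuwb'.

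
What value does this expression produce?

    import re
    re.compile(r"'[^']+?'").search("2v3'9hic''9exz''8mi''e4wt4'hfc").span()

Unlike `match`, `search` isn't anchored — it looks for the pattern anywhere in the string.
The match spans [3:9] → "'9hic'".

(3, 9)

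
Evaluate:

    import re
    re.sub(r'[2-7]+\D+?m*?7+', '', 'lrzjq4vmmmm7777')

Each match is replaced by ''.

'lrzjq'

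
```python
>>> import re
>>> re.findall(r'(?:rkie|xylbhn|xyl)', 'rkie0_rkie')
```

Walking the string: at [0:4] → 'rkie'; at [6:10] → 'rkie'.
Since nothing is captured, `findall` lists the 2 matched substrings directly.

['rkie', 'rkie']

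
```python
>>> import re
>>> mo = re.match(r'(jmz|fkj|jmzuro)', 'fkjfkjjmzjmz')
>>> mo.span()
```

(0, 3)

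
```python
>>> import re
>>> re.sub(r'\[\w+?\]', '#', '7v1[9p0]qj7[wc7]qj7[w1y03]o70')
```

Matches: at [3:8] → '[9p0]'; at [11:16] → '[wc7]'; at [19:26] → '[w1y03]'.
`sub` substitutes '#' at each match site.

'7v1#qj7#qj7#o70'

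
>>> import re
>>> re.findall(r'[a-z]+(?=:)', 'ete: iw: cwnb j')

Lookahead/lookbehind check context without consuming it, so the matched span excludes the asserted characters.
`findall` yields the raw match text (2 of them) because the pattern has no groups.

['ete', 'iw']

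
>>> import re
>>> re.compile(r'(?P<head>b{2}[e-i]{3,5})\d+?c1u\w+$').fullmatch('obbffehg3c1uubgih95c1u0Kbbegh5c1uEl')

None

`re.fullmatch` is like wrapping the pattern in `^…$` (in single-line mode).
Here the string isn't matched end-to-end, so the call returns None.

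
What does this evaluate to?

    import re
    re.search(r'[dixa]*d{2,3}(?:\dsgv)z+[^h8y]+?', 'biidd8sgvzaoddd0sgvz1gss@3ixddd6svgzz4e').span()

This matches zero or more of one of [dixa], then 2 to 3 of the literal 'd'; then a digit, then the literal 'sgv' (non-capturing group); then one or more of the literal 'z', then one or more of any character except [h8y] (lazy).
Lazy quantifiers expand one character at a time until the remainder of the pattern can match.
Unlike `match`, `search` isn't anchored — it looks for the pattern anywhere in the string.
The match spans [1:11] → 'iidd8sgvza'.

(1, 11)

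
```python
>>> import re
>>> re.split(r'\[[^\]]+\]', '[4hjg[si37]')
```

Matches to split on: at [0:11] → '[4hjg[si37]'.
`split` removes every match and returns the 2 fragments in between.

['', '']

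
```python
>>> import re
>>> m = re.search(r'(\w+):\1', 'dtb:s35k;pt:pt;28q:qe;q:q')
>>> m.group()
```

'pt:pt'

`\1` is not a pattern — it's the concrete string captured by group 1, re-applied verbatim.
The match spans [9:14] → 'pt:pt'.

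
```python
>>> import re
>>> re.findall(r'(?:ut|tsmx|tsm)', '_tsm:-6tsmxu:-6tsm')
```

`|` is ordered: at each position the engine commits to the first alternative that works.
Since nothing is captured, `findall` lists the 3 matched substrings directly.

['tsm', 'tsmx', 'tsm']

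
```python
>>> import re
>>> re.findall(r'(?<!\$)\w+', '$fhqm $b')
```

A negative assertion filters positions out without eating any characters.
Scanning left to right: at [2:5] → 'hqm'.
No capturing groups, so `findall` returns the 1 full match string.

['hqm']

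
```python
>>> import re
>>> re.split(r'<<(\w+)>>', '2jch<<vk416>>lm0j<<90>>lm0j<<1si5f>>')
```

`re.split` interleaves the captured-group text with the surrounding fragments.

['2jch', 'vk416', 'lm0j', '90', 'lm0j', '1si5f', '']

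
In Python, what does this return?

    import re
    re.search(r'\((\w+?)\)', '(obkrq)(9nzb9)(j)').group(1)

`search` walks the string left to right and returns the first match it finds.
The match spans [0:7] → '(obkrq)'.
Captured: group 1 = 'obkrq'.

'obkrq'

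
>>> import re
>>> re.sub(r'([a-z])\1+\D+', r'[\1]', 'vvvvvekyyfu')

'[v]'

After group 1 captures some text, `\1` only succeeds where that same text appears again.
Matches: at [0:11] → 'vvvvvekyyfu'.
The replacement refers to a captured group, so each match is rewritten using its own captured text.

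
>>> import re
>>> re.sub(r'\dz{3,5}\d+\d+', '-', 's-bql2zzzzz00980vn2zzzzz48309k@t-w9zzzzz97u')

's-bql-vn-k@t-w-u'

Pattern: a digit, then 3 to 5 of a literal 'z', then one or more of a digit; then one or more of a digit.
Matches: at [5:16] → '2zzzzz00980'; at [18:29] → '2zzzzz48309'; at [34:42] → '9zzzzz97'.
Every occurrence is swapped for '-'.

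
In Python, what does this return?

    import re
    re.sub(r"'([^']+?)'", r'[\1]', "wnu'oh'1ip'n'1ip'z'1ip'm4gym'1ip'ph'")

'wnu[oh]1ip[n]1ip[z]1ip[m4gym]1ip[ph]'

Each match is replaced using the text its own group 1 captured.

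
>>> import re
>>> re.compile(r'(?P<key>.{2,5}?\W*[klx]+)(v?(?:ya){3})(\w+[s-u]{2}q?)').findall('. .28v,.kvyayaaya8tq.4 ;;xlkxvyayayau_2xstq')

[('8tq.4 ;;xlkx', 'vyayaya', 'u_2xstq')]

This matches 2 to 5 of any character (lazy), then zero or more of a non-word character, then one or more of one of [klx] (captured as 'key'); then optionally the literal 'v', then the literal 'ya' repeated 3 times (captured); then one or more of a word character, then exactly 2 of a character in [s-u], then optionally a literal 'q' (captured).
Matches: at [17:43] match '8tq.4 ;;xlkxvyayayau_2xstq', groups = ('8tq.4 ;;xlkx', 'vyayaya', 'u_2xstq').
Multiple groups make `findall` return tuples — one 3-tuple for the one match.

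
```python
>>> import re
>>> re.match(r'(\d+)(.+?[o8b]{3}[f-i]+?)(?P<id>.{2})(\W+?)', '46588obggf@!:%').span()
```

(0, 11)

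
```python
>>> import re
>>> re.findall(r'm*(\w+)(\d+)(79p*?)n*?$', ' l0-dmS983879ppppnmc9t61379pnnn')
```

[('dmS983879ppppnmc9t61', '3', '79p')]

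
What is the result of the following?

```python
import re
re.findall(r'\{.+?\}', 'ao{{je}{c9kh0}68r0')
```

A non-greedy quantifier consumes as few characters as it can — just enough that the remainder of the pattern still matches from where it stops; whatever follows it matches normally.
Since nothing is captured, `findall` lists the 2 matched substrings directly.

['{{je}', '{c9kh0}']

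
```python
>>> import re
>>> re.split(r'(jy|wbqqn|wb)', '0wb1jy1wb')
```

['0', 'wb', '1', 'jy', '1', 'wb', '']

With a capturing group present, the delimiter's captured portion is kept in the result list.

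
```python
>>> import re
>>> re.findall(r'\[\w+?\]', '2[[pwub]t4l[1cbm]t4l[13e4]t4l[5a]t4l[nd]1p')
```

['[pwub]', '[1cbm]', '[13e4]', '[5a]', '[nd]']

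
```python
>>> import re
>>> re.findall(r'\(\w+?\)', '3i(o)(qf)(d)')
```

['(o)', '(qf)', '(d)']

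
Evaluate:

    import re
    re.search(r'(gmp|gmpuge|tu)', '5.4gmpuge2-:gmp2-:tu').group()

Branches in `(...|...)` are attempted left-to-right; the first branch that allows the whole pattern to succeed is taken.
Unlike `match`, `search` isn't anchored — it looks for the pattern anywhere in the string.
The match spans [3:6] → 'gmp'.
Captured: group 1 = 'gmp'.

'gmp'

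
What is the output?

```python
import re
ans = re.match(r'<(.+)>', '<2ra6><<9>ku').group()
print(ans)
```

`re.match` won't scan ahead — the pattern has to work from the very first character.
The match spans [0:10] → '<2ra6><<9>'.

<2ra6><<9>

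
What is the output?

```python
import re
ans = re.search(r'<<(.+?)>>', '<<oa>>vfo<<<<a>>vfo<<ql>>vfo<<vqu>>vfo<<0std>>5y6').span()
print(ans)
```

(0, 6)

A non-greedy quantifier consumes as few characters as it can — just enough that the remainder of the pattern still matches from where it stops; whatever follows it matches normally.
`search` walks the string left to right and returns the first match it finds.
The match spans [0:6] → '<<oa>>'.
Captured: group 1 = 'oa'.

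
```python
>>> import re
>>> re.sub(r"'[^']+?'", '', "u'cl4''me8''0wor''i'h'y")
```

"uh'y"

Matches: at [1:6] → "'cl4'"; at [6:11] → "'me8'"; at [11:17] → "'0wor'"; at [17:20] → "'i'".
`sub` substitutes '' at each match site.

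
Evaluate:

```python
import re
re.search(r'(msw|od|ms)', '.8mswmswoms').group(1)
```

'msw'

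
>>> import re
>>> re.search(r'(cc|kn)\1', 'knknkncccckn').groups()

The backreference `\1` re-matches whatever the first group consumed, character for character.
`search` walks the string left to right and returns the first match it finds.
The match spans [0:4] → 'knkn'.
Captured: group 1 = 'kn'.

('kn',)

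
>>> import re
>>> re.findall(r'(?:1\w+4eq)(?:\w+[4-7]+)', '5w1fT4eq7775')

['1fT4eq7775']

Since nothing is captured, `findall` lists the 1 matched substring directly.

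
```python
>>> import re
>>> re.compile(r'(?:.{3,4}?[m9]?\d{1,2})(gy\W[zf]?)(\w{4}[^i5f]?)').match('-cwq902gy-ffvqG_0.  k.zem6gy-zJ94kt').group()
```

The pattern matches 3 to 4 of any character (lazy), then optionally one of [m9], then 1 to 2 of a digit (non-capturing group); then the literal 'gy', then a non-word character, then optionally one of [zf] (captured); then exactly 4 of a word character, then optionally any character except [i5f] (captured).
With `match`, the pattern is implicitly anchored at the beginning.
The match spans [0:16] → '-cwq902gy-ffvqG_'.
Captured: group 1 = 'gy-f', group 2 = 'fvqG_'.

'-cwq902gy-ffvqG_'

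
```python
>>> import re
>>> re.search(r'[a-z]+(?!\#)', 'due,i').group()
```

Because the assertion is negative and zero-width, positions next to the forbidden text are skipped.
The match spans [0:3] → 'due'.

'due'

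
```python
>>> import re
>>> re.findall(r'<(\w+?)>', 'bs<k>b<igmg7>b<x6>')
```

One capturing group, so `findall` returns just the captured substring from each match — 3 in all.

['k', 'igmg7', 'x6']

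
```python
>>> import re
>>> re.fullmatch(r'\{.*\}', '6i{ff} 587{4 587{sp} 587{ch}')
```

`re.fullmatch` is like wrapping the pattern in `^…$` (in single-line mode).
Here there's no way to consume every character, so the call returns None.

None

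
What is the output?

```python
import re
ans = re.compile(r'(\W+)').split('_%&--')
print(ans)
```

The pattern matches one or more of a non-word character (captured).
Matches to split on: at [1:5] → '%&--'.
`re.split` interleaves the captured-group text with the surrounding fragments.

['_', '%&--', '']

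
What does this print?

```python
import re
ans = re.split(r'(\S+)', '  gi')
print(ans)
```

['  ', 'gi', '']

The pattern matches one or more of a non-whitespace character (captured).
Matches to split on: at [2:4] → 'gi'.
With a capturing group present, the delimiter's captured portion is kept in the result list.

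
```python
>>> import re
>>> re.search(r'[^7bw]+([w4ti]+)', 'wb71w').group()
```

Pattern: one or more of any character except [7bw]; then one or more of one of [w4ti] (captured).
`re.search` tries every starting position until one works.
The match spans [3:5] → '1w'.
Captured: group 1 = 'w'.

'1w'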